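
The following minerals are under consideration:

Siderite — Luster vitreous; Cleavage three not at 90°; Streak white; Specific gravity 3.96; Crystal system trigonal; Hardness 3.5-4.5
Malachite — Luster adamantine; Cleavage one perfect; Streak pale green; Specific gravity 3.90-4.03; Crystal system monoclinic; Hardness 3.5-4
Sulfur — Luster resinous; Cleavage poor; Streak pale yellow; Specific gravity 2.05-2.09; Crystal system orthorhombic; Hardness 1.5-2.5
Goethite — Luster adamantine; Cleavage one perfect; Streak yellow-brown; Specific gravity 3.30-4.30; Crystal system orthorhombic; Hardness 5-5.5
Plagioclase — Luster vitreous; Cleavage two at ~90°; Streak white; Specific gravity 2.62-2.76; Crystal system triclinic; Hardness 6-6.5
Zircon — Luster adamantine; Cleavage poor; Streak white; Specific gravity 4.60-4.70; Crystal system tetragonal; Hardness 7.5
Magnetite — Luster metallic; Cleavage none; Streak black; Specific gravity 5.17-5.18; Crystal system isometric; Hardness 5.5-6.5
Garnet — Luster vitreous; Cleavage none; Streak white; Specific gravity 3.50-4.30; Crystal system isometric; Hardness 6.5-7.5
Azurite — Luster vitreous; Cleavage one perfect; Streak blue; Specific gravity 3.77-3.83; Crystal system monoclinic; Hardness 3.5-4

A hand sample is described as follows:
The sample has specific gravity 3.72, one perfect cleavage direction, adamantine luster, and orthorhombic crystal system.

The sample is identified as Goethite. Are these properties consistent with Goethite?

Specific gravity 3.72 — agrees with Goethite (SG 3.30-4.30).
One perfect cleavage direction — agrees with Goethite (cleavage one perfect).
Adamantine luster — agrees with Goethite (adamantine luster).
Orthorhombic crystal system — agrees with Goethite (orthorhombic system).
Every observed property is compatible with the reference values for Goethite.

Yes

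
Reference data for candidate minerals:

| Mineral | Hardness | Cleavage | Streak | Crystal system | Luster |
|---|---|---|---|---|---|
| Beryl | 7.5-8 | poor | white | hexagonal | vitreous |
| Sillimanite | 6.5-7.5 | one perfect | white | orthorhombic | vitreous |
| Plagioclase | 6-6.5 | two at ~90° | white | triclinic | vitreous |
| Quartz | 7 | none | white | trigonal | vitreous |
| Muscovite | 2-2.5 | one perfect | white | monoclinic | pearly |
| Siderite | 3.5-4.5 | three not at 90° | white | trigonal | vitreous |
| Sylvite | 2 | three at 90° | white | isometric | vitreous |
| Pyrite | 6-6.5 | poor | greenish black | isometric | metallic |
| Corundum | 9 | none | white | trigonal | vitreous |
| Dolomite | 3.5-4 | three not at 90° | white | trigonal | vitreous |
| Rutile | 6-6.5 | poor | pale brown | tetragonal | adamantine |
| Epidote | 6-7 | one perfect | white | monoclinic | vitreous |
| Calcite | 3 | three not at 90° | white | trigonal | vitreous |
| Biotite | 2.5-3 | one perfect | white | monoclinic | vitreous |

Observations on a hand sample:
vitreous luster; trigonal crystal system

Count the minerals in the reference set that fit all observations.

5

Vitreous luster is inconsistent with Muscovite, Pyrite, Rutile.
Trigonal crystal system: Quartz, Siderite, Corundum, Dolomite, Calcite remain.
The minerals that satisfy all observations are Calcite, Corundum, Dolomite, Quartz, Siderite.
That is 5 minerals.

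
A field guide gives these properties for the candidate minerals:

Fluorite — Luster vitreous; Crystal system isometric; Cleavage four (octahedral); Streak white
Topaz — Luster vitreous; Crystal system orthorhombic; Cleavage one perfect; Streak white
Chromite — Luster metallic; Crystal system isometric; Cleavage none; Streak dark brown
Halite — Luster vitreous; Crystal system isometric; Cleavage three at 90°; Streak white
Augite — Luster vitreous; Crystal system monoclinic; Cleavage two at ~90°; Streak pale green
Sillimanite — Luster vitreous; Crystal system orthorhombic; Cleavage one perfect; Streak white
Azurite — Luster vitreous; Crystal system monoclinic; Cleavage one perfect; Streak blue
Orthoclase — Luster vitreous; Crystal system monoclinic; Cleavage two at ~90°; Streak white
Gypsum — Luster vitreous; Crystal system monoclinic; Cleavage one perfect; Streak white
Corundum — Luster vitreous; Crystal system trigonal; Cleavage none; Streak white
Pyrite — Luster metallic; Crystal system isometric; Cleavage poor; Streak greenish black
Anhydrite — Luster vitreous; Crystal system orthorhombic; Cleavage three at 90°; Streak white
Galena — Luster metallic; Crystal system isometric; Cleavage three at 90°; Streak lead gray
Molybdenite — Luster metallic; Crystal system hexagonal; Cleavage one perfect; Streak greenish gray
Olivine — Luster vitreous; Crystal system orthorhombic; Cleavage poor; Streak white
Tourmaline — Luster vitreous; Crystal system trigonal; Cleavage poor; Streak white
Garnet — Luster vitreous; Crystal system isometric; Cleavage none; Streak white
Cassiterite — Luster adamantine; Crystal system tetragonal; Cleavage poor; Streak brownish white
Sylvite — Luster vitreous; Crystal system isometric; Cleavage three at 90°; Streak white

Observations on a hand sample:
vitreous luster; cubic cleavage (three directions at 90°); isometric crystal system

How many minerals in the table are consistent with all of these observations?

Vitreous luster is inconsistent with Chromite, Pyrite, Galena, Molybdenite, Cassiterite.
Cubic cleavage (three directions at 90°): only Halite, Anhydrite, Sylvite remain.
Isometric crystal system excludes Anhydrite.
The minerals that satisfy all observations are Halite, Sylvite.
That is 2 minerals.

2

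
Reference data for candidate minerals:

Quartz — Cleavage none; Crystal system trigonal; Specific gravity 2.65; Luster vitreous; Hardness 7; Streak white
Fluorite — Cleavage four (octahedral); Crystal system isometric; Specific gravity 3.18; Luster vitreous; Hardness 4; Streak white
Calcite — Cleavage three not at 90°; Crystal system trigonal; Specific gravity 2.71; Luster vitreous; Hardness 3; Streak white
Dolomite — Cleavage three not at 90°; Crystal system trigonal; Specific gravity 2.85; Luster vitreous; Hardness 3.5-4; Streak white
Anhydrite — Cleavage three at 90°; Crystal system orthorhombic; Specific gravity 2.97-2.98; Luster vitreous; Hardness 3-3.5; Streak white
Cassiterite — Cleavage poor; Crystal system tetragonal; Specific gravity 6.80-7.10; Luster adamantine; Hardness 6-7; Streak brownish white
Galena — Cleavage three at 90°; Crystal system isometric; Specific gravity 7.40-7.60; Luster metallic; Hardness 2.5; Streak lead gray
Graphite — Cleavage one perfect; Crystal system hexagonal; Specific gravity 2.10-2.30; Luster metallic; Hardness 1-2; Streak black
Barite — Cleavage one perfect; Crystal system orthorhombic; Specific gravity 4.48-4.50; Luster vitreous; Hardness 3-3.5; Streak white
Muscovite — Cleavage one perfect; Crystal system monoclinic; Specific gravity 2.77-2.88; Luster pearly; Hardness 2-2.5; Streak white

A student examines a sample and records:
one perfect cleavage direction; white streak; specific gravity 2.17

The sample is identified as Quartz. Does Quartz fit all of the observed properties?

One perfect cleavage direction — Quartz has cleavage none; a mismatch.
White streak — matches Quartz (white streak).
Specific gravity 2.17 — Quartz has SG 2.65; a mismatch.
2 of the observed properties are inconsistent with Quartz.

No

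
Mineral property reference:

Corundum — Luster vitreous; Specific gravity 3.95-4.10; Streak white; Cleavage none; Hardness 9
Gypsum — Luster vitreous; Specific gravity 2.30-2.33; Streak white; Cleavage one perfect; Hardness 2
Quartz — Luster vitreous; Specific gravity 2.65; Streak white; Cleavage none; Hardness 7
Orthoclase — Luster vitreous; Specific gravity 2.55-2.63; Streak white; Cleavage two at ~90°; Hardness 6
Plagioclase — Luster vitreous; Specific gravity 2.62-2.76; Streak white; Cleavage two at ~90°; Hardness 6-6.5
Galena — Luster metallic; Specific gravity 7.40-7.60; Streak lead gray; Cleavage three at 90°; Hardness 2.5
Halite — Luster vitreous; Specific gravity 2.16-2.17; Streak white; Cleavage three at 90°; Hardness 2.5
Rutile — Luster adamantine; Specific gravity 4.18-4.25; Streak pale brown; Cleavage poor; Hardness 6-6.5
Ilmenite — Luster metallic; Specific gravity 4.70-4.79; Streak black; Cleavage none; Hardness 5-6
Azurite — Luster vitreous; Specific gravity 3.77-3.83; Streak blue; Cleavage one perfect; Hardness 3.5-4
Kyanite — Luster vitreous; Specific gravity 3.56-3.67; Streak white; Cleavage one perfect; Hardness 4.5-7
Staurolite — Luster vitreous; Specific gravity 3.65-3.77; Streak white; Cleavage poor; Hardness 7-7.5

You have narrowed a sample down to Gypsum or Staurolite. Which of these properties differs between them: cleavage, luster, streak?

cleavage

Cleavage: Gypsum one perfect, Staurolite poor — different.
Luster: both vitreous — same for both.
Streak: both white — same for both.
Only cleavage differs between Gypsum and Staurolite among the listed tests.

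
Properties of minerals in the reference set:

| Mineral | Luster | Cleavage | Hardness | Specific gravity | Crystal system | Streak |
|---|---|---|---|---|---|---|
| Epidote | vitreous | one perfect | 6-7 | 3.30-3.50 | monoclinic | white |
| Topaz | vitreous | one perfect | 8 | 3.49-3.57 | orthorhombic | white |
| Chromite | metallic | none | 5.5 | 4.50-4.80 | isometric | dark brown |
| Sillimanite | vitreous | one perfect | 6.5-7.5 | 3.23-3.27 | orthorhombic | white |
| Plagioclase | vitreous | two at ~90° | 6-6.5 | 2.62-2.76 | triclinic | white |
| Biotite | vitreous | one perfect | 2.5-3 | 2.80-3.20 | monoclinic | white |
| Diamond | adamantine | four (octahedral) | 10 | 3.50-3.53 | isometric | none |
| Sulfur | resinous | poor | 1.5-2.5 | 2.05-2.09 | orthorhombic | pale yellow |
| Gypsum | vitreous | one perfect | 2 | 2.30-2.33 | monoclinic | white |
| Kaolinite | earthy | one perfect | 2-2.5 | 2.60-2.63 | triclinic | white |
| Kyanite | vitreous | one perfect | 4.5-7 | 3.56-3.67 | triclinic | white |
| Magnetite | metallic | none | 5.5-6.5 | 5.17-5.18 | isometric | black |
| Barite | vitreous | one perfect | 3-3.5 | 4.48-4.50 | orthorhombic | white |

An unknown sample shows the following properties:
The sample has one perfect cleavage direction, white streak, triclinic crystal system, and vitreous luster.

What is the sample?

One perfect cleavage direction rules out Chromite, Plagioclase, Diamond, Sulfur, Magnetite.
White streak — all remaining candidates fit.
Triclinic crystal system — narrows the field to Kaolinite, Kyanite.
Vitreous luster rules out Kaolinite.
Kyanite is the sole remaining match.

Kyanite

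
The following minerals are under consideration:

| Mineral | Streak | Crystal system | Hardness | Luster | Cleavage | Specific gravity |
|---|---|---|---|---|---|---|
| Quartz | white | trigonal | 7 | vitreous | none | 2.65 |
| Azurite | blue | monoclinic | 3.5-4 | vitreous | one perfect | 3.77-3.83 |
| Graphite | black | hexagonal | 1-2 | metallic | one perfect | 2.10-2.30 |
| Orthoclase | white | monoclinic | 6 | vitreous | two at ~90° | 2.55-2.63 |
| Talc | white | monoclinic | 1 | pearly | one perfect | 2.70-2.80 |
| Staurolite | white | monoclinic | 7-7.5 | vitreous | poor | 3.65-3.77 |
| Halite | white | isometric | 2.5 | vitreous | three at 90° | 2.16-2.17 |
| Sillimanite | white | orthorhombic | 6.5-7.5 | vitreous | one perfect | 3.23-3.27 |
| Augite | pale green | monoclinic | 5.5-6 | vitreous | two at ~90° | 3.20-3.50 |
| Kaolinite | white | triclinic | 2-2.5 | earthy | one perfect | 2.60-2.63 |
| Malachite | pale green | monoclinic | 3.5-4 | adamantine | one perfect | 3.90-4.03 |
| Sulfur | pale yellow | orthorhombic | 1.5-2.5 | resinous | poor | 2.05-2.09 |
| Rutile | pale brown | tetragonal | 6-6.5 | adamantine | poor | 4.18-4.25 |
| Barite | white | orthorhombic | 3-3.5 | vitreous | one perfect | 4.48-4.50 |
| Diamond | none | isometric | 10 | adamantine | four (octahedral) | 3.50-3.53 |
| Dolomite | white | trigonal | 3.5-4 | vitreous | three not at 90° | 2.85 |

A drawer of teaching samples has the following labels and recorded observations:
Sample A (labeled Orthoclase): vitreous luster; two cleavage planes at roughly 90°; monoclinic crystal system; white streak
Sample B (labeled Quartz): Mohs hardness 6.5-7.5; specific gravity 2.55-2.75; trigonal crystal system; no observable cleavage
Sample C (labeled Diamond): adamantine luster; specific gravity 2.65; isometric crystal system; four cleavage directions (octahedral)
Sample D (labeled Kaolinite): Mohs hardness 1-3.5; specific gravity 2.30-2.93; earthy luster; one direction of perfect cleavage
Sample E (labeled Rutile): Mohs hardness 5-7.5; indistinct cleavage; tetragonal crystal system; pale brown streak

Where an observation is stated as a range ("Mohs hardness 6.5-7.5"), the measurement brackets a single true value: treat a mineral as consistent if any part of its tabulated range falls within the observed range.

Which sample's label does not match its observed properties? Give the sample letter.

C

Sample A: every observation is compatible with the reference values for Orthoclase.
Sample B: every observation is compatible with the reference values for Quartz.
Sample C: Diamond has SG 3.50-3.53, but the record shows specific gravity 2.65 — this label is wrong.
Sample D: every observation is compatible with the reference values for Kaolinite.
Sample E: every observation is compatible with the reference values for Rutile.
Only sample C is inconsistent with its label.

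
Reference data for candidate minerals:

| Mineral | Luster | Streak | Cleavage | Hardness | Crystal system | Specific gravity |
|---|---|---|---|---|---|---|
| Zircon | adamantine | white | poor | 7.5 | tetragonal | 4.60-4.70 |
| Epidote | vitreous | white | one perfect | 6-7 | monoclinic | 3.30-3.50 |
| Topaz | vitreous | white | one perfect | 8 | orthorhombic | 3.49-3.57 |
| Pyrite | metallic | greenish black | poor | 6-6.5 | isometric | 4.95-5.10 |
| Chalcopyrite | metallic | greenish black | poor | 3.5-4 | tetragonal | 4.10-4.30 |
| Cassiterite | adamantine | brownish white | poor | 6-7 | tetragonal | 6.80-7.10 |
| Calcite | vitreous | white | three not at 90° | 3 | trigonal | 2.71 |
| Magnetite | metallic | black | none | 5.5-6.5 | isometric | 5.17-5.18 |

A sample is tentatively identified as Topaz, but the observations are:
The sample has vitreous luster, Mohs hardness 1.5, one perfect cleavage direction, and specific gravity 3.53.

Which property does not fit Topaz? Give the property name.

Vitreous luster: Topaz has vitreous luster — matches.
Mohs hardness 1.5: Topaz has hardness 8 — outside the reference range.
One perfect cleavage direction: Topaz has cleavage one perfect — matches.
Specific gravity 3.53: Topaz has SG 3.49-3.57 — matches.
Only the hardness is inconsistent.

hardness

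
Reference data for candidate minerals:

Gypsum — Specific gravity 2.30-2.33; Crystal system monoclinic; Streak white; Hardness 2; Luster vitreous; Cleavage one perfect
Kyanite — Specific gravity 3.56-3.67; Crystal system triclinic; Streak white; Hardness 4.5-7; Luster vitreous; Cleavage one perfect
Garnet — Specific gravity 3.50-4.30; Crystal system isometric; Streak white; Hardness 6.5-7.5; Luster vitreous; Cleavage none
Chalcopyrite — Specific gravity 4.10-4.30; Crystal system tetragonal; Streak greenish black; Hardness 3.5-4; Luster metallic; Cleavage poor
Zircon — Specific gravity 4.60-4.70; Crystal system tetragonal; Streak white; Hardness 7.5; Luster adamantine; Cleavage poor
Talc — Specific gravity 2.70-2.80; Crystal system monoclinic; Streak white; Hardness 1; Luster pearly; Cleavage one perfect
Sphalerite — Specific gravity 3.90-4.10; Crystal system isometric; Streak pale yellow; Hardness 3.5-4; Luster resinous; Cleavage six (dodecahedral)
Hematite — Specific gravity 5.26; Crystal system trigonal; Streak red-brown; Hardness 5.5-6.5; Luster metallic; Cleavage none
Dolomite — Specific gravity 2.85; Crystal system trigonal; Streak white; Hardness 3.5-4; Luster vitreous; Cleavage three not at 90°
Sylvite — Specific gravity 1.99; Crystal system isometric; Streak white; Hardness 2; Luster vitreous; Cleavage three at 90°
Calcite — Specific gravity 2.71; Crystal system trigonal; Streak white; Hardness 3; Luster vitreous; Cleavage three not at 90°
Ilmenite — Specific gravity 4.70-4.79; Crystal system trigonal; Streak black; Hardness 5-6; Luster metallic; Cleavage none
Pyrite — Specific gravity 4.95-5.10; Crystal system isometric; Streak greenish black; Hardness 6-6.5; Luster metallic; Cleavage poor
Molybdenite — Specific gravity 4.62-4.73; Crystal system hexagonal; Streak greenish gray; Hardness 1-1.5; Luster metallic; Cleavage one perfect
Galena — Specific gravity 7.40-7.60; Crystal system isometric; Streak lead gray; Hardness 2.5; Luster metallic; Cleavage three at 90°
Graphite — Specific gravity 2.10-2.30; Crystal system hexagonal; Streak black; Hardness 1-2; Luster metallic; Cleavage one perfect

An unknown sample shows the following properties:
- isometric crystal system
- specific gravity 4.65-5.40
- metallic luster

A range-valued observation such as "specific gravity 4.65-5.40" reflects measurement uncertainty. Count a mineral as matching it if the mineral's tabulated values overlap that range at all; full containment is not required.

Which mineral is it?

Isometric crystal system — leaves Garnet, Sphalerite, Sylvite, Pyrite, Galena.
Specific gravity 4.65-5.40 — Pyrite remains.
Metallic luster — all remaining candidates fit.
Pyrite is the sole remaining match.

Pyrite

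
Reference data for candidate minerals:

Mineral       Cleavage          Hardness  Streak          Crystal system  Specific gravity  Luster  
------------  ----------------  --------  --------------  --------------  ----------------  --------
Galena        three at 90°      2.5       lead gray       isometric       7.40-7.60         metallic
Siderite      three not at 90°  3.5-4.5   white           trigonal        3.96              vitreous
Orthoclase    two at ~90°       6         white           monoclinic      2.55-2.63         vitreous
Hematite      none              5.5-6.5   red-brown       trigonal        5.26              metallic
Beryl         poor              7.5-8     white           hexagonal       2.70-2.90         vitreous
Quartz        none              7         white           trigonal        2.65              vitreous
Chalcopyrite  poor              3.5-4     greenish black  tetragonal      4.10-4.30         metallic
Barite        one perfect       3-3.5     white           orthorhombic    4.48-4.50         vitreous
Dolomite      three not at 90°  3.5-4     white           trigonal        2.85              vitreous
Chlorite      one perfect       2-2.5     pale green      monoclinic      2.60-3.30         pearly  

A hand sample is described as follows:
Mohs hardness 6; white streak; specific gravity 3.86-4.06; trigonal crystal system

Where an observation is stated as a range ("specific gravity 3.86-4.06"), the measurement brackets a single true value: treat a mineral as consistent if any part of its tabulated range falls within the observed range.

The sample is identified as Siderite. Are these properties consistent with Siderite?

Mohs hardness 6 — Siderite has hardness 3.5-4.5; a mismatch.
White streak — fits Siderite (white streak).
Specific gravity 3.86-4.06 — fits Siderite (SG 3.96).
Trigonal crystal system — fits Siderite (trigonal system).
Siderite is excluded by the hardness.

No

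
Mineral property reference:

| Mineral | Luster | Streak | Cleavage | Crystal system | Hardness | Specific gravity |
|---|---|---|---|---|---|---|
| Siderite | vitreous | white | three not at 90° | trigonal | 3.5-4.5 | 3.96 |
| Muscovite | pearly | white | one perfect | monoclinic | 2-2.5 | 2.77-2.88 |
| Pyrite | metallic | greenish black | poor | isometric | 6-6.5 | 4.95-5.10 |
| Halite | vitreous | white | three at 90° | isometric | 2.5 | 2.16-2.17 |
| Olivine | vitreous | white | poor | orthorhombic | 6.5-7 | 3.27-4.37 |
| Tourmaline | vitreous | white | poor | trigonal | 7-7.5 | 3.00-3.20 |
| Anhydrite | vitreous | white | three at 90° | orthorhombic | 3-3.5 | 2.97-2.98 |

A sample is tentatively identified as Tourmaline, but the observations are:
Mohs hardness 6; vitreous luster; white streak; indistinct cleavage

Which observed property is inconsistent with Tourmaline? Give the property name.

Mohs hardness 6: Tourmaline has hardness 7-7.5 — outside the reference range.
Vitreous luster: Tourmaline has vitreous luster — consistent.
White streak: Tourmaline has white streak — consistent.
Indistinct cleavage: Tourmaline has cleavage poor — consistent.
The hardness is the one property that does not fit.

hardness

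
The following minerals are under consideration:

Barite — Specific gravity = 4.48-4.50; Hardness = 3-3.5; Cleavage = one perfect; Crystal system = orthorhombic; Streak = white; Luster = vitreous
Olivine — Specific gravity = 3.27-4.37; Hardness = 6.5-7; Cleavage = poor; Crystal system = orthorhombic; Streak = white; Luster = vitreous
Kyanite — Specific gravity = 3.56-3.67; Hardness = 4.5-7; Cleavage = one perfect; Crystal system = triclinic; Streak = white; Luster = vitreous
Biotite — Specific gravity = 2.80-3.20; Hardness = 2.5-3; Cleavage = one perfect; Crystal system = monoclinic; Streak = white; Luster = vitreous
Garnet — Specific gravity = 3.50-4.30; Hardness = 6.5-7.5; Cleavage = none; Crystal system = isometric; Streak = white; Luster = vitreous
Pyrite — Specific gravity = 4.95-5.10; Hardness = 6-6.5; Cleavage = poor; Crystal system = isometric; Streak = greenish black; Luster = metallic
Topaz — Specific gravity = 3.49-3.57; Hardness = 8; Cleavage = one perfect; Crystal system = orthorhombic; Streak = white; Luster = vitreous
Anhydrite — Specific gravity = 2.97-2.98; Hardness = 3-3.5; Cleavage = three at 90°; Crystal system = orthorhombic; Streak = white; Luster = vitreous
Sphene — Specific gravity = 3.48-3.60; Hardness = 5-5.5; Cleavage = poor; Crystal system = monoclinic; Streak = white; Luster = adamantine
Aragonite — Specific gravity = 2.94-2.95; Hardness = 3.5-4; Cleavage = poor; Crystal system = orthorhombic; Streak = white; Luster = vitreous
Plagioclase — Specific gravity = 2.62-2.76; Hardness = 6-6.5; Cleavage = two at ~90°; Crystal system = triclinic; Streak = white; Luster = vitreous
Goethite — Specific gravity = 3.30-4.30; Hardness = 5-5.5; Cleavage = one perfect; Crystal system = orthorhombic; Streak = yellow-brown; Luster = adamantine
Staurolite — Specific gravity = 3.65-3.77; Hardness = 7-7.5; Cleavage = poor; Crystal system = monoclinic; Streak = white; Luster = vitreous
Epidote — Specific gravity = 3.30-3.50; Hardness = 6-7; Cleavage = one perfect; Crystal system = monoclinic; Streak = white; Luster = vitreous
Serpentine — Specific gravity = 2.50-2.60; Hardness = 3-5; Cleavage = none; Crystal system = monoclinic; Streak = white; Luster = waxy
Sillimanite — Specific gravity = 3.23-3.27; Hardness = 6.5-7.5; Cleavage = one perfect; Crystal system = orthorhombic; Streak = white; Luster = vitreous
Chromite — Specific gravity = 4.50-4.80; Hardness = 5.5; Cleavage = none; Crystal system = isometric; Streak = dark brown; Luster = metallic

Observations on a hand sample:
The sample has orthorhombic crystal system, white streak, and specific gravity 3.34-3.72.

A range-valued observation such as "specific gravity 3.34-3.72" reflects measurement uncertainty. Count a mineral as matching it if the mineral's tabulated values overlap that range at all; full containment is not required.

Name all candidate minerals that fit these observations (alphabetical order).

Orthorhombic crystal system — leaves Barite, Olivine, Topaz, Anhydrite, Aragonite, Goethite, Sillimanite.
White streak is inconsistent with Goethite.
Specific gravity 3.34-3.72 — leaves Olivine, Topaz.
Consistent with every observation: Olivine, Topaz.

Olivine, Topaz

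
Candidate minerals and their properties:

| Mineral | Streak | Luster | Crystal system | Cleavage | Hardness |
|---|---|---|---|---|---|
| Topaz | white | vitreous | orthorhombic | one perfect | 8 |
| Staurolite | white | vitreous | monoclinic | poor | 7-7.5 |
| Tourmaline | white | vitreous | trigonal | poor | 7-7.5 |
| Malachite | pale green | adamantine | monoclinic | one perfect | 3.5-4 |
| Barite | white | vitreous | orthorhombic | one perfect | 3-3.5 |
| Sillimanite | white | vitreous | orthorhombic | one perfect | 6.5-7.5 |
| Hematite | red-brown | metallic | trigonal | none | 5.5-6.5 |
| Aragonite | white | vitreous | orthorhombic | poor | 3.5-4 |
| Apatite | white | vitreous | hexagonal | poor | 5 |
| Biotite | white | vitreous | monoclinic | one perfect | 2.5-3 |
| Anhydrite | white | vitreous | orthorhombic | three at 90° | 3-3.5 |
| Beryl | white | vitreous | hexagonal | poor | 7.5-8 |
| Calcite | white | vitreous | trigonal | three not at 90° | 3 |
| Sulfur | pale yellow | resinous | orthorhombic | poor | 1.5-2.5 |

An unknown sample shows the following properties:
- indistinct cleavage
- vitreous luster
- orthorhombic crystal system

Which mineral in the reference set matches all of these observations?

Aragonite

Indistinct cleavage — only Staurolite, Tourmaline, Aragonite, Apatite, Beryl, Sulfur remain.
Vitreous luster rules out Sulfur.
Orthorhombic crystal system — leaves Aragonite.
The only mineral consistent with every observation is Aragonite.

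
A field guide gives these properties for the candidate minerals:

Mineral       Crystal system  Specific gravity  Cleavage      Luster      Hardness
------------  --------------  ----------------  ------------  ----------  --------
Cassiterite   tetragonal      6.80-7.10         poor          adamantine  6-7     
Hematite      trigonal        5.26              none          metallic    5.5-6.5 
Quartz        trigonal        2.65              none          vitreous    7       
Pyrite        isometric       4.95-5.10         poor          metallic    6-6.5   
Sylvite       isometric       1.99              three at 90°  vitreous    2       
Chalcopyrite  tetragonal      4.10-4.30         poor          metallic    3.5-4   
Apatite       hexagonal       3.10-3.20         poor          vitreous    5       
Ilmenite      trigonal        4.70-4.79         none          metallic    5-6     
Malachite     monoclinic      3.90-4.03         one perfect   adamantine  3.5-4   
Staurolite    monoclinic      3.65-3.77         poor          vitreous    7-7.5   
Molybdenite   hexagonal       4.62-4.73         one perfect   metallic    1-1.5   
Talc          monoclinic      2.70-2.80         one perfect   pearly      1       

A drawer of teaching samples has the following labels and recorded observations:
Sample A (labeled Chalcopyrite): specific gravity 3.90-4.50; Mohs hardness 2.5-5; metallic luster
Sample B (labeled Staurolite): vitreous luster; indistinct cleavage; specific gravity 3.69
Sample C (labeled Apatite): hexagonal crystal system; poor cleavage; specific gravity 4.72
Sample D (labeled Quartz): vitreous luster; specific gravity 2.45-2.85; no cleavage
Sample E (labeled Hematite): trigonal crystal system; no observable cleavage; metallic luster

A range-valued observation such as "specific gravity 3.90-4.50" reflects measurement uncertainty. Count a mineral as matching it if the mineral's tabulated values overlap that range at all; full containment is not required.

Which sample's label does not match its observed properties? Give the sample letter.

C

Sample A: all recorded properties match Chalcopyrite.
Sample B: all recorded properties match Staurolite.
Sample C: Apatite has SG 3.10-3.20, but the record shows specific gravity 4.72 — this label is wrong.
Sample D: all recorded properties match Quartz.
Sample E: all recorded properties match Hematite.
The mislabeled specimen is C.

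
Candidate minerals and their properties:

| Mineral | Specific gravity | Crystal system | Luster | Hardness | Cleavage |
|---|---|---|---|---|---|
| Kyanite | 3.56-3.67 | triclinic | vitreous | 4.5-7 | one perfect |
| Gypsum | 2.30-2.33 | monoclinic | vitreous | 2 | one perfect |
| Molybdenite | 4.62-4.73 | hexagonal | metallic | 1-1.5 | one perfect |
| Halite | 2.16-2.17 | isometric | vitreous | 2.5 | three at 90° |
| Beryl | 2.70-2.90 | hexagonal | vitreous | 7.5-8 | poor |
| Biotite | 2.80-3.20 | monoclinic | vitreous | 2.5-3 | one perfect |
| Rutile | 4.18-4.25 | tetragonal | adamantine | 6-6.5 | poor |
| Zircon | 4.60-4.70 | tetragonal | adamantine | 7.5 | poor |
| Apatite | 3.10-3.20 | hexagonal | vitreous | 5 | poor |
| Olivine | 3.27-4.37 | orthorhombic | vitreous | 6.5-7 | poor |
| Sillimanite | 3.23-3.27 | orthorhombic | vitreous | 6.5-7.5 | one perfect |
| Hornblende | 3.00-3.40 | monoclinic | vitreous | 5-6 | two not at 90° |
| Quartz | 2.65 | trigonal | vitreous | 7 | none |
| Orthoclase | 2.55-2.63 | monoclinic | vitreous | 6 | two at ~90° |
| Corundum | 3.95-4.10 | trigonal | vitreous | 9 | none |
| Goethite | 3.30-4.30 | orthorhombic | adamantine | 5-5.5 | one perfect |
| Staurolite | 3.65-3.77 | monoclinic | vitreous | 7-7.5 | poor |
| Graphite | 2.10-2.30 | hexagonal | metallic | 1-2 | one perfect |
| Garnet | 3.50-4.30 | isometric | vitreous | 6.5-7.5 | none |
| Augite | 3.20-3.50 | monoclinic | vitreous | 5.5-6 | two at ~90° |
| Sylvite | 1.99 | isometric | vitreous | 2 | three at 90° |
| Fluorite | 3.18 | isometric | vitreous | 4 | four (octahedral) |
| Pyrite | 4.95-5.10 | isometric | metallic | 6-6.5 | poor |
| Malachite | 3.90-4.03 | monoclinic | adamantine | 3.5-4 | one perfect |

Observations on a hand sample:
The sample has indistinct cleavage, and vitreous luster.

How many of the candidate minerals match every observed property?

Indistinct cleavage — Beryl, Rutile, Zircon, Apatite, Olivine, Staurolite, Pyrite remain.
Vitreous luster excludes Rutile, Zircon, Pyrite.
Remaining candidates: Apatite, Beryl, Olivine, Staurolite.
That is 4 minerals.

4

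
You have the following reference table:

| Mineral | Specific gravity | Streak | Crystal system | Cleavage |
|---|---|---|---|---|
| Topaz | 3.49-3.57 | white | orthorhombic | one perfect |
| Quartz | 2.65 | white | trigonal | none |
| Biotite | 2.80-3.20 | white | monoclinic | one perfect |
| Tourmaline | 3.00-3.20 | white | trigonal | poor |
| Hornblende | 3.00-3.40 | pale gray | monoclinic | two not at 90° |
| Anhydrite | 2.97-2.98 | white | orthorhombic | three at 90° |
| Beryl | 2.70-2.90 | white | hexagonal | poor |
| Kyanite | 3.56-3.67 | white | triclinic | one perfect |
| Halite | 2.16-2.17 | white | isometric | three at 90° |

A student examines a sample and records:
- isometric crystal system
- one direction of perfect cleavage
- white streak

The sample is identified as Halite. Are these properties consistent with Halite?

No

Isometric crystal system — fits Halite (isometric system).
One direction of perfect cleavage — Halite has cleavage three at 90°; a mismatch.
White streak — fits Halite (white streak).
Cleavage alone is enough to reject Halite.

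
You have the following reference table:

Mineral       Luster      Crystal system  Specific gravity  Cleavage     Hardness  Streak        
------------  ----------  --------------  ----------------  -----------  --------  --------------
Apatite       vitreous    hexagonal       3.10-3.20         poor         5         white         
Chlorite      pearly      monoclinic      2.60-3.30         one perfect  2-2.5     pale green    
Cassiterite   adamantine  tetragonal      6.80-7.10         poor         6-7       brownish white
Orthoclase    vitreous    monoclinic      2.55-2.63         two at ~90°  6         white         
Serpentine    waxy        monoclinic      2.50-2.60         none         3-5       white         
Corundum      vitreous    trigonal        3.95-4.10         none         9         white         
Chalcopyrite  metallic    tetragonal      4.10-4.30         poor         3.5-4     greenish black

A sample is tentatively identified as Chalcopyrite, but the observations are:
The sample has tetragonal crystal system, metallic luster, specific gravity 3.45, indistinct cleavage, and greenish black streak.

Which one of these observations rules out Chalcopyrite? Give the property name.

specific gravity

Tetragonal crystal system: Chalcopyrite has tetragonal system — within range.
Metallic luster: Chalcopyrite has metallic luster — within range.
Specific gravity 3.45: Chalcopyrite has SG 4.10-4.30 — inconsistent.
Indistinct cleavage: Chalcopyrite has cleavage poor — within range.
Greenish black streak: Chalcopyrite has greenish black streak — within range.
Only the specific gravity is inconsistent.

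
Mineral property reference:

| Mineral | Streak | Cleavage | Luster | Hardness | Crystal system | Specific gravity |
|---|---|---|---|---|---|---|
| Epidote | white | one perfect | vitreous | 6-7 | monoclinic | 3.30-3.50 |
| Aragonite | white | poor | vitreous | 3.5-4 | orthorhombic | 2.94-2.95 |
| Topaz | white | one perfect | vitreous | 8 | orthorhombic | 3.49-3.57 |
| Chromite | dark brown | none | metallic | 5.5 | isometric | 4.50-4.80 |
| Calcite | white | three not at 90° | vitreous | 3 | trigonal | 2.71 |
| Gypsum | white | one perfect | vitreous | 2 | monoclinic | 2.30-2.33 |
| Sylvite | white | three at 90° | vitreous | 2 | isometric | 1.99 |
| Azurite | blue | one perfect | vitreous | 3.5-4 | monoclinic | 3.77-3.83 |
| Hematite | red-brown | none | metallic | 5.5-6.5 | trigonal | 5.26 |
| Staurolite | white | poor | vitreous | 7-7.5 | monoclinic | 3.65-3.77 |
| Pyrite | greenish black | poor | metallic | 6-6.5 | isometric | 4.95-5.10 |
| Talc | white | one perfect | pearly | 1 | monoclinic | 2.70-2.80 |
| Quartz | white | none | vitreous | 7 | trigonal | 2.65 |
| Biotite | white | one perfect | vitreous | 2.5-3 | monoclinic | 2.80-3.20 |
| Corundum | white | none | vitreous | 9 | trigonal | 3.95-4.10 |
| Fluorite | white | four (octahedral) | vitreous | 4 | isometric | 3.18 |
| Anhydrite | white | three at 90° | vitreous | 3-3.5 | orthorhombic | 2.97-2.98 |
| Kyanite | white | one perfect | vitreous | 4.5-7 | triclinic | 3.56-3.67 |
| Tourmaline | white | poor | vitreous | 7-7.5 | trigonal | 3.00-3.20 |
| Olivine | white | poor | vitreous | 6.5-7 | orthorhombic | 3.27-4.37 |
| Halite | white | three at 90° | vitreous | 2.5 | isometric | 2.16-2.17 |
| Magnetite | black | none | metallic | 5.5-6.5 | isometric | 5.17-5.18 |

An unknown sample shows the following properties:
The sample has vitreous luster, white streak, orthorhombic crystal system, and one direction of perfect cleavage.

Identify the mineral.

Topaz

Vitreous luster eliminates Chromite, Hematite, Pyrite, Talc, Magnetite.
White streak rules out Azurite.
Orthorhombic crystal system: leaves Aragonite, Topaz, Anhydrite, Olivine.
One direction of perfect cleavage: narrows the field to Topaz.
The only mineral consistent with every observation is Topaz.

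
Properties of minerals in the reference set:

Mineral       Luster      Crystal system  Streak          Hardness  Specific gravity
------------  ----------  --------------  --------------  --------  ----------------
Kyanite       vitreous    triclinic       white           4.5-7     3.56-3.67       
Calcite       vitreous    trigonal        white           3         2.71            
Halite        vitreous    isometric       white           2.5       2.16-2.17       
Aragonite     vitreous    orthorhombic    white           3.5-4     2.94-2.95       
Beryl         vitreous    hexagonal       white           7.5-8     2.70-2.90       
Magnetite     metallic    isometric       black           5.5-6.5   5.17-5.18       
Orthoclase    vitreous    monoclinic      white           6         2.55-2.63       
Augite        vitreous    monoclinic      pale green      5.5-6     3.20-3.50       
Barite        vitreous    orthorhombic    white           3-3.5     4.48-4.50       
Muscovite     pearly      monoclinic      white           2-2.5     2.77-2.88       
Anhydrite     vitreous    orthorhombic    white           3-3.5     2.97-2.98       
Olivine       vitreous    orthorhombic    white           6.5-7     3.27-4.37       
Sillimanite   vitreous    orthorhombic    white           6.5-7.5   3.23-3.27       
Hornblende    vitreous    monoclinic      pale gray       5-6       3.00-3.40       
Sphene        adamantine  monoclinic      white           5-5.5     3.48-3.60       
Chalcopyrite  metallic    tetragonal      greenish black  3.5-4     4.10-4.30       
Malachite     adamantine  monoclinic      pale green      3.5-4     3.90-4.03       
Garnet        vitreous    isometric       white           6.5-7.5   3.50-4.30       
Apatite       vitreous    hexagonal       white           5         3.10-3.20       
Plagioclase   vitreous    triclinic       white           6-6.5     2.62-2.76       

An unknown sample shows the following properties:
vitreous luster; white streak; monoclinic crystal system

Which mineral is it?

Orthoclase

Vitreous luster excludes Magnetite, Muscovite, Sphene, Chalcopyrite, Malachite.
White streak is inconsistent with Augite, Hornblende.
Monoclinic crystal system: only Orthoclase remains.
Orthoclase is the sole remaining match.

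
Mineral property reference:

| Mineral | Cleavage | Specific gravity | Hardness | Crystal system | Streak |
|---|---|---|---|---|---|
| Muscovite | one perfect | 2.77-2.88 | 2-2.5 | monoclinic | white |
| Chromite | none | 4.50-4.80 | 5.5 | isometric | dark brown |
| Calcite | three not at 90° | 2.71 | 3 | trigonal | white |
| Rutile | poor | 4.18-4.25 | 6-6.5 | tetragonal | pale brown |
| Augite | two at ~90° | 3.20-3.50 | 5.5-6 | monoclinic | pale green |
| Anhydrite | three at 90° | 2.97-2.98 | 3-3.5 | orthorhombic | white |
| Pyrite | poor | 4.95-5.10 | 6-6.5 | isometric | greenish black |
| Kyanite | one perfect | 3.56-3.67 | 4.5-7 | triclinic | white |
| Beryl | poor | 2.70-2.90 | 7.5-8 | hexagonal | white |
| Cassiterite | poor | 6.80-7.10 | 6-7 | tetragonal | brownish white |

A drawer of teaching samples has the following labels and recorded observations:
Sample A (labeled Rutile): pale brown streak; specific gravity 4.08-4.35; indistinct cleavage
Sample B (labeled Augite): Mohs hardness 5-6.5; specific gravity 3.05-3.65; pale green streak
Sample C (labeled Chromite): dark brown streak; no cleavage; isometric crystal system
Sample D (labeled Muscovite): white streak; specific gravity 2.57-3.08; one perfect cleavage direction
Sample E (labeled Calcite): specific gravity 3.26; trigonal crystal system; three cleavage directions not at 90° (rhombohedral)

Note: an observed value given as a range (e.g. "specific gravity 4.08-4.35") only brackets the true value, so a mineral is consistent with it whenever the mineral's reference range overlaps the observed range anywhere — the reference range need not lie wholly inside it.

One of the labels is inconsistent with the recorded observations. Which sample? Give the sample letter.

E

Sample A: every observation is compatible with the reference values for Rutile.
Sample B: every observation is compatible with the reference values for Augite.
Sample C: every observation is compatible with the reference values for Chromite.
Sample D: every observation is compatible with the reference values for Muscovite.
Sample E: specific gravity 3.26 is outside the reference for Calcite (SG 2.71) — mislabeled.
The mislabeled specimen is E.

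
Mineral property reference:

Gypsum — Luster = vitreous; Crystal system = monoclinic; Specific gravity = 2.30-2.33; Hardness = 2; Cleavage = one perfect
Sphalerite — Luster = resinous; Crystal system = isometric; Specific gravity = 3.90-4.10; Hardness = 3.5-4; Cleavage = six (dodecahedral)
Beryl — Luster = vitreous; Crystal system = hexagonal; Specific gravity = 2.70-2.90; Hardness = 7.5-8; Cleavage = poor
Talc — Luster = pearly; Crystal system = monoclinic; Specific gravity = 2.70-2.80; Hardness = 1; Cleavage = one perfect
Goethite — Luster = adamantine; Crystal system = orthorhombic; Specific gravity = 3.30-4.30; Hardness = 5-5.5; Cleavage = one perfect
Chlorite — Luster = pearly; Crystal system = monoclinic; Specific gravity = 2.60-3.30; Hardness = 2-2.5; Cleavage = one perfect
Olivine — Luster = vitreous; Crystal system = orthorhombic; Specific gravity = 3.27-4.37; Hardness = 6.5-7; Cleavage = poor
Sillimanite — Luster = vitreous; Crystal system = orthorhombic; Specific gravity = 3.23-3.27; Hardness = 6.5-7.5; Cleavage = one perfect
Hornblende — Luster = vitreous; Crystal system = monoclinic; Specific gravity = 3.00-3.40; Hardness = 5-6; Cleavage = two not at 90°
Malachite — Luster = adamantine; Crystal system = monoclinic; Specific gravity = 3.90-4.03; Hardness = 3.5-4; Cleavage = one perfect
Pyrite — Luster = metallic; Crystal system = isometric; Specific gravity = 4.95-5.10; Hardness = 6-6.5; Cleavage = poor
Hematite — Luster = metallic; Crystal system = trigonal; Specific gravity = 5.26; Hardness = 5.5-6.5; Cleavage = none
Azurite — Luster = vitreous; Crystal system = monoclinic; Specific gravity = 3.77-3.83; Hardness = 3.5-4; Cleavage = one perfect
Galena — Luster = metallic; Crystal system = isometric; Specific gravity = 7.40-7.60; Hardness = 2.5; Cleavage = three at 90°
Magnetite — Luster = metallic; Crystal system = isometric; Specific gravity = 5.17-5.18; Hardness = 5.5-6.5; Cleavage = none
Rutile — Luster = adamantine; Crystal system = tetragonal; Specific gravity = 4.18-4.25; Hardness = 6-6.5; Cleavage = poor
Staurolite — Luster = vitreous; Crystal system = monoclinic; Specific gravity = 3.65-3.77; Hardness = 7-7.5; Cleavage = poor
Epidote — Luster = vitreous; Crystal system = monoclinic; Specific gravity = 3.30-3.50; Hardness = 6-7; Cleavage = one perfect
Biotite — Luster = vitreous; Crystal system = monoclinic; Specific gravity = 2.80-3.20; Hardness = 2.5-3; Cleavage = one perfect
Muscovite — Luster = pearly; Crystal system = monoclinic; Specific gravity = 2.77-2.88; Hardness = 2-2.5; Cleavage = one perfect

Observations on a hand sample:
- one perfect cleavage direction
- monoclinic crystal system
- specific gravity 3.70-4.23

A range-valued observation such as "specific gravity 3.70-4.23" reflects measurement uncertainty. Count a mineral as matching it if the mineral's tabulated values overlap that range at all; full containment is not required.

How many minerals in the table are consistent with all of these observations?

2

One perfect cleavage direction — Gypsum, Talc, Goethite, Chlorite, Sillimanite, Malachite, Azurite, Epidote, Biotite, Muscovite remain.
Monoclinic crystal system eliminates Goethite, Sillimanite.
Specific gravity 3.70-4.23 — narrows the field to Malachite, Azurite.
Consistent with every observation: Azurite, Malachite.
That is 2 minerals.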